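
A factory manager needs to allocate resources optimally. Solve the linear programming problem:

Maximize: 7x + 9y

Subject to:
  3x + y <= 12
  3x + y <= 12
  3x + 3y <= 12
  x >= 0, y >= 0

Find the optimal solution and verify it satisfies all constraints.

Feasible vertices: (0, 0), (0, 4), (4, 0)
Objective 7x + 9y at each vertex:
  (0, 0): 0
  (0, 4): 36
  (4, 0): 28
Maximum is 36 at (0, 4).
Verify constraints at (x, y) = (0, 4):
  3*0 + 1*4 = 4 <= 12
  3*0 + 1*4 = 4 <= 12
  3*0 + 3*4 = 12 <= 12 (active)
  x = 0 >= 0, y = 4 >= 0. All constraints satisfied.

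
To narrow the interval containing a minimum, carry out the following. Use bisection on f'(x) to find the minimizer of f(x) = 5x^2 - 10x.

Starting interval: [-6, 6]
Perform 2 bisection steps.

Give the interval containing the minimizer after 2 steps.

Finding critical point of f(x) = 5x^2 - 10x using bisection on f'(x) = 10x + -10.
f'(x) = 0 when x = 1.
Starting interval: [-6, 6]
Step 1: mid = 0, f'(mid) = -10, new interval = [0, 6]
Step 2: mid = 3, f'(mid) = 20, new interval = [0, 3]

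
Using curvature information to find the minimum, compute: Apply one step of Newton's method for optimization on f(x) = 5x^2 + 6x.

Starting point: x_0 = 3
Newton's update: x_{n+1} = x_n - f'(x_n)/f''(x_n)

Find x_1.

f(x) = 5x^2 + 6x
f'(x) = 10x + (6), f''(x) = 10
Newton step: x_1 = x_0 - f'(x_0)/f''(x_0)
f'(3) = 36
x_1 = 3 - 36/10 = -3/5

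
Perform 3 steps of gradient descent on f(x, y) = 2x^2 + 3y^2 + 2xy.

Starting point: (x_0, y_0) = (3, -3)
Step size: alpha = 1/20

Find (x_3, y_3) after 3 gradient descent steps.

f(x,y) = 2x^2 + 3y^2 + 2xy
grad_x = 4x + 2y, grad_y = 6y + 2x
Step 1: grad = (6, -12), (27/10, -12/5)
Step 2: grad = (6, -9), (12/5, -39/20)
Step 3: grad = (57/10, -69/10), (423/200, -321/200)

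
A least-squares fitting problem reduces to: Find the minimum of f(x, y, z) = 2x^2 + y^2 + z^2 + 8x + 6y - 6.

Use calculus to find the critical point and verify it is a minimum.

f(x,y,z) = 2x^2 + y^2 + z^2 + 8x + 6y - 6
df/dx = 4x + (8) = 0 => x = -2
df/dy = 2y + (6) = 0 => y = -3
df/dz = 2z + (0) = 0 => z = 0
f(-2,-3,0) = 2*(-2)^2 + 1*(-3)^2 + 1*(0)^2 + 8*(-2) + 6*(-3) + -6 = -23
Hessian is diagonal with entries 4, 2, 2 > 0, confirmed minimum.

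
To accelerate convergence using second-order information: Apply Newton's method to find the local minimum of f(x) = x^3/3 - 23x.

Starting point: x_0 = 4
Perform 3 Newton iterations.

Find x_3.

f(x) = x^3/3 - 23x
f'(x) = x^2 - 23, f''(x) = 2x
Newton update: x_{n+1} = x_n - (x_n^2 - 23)/(2*x_n)
Step 1: x_0 = 4, f'=-7, f''=8, x_1 = 39/8
Step 2: x_1 = 39/8, f'=49/64, f''=39/4, x_2 = 2993/624
Step 3: x_2 = 2993/624, f'=2401/389376, f''=2993/312, x_3 = 17913697/3735264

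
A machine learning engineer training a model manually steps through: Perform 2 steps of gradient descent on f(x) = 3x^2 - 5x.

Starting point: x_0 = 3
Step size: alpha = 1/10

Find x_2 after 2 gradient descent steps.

f(x) = 3x^2 - 5x, f'(x) = 6x + (-5)
Step 1: f'(3) = 13, x_1 = 3 - 1/10 * 13 = 17/10
Step 2: f'(17/10) = 26/5, x_2 = 17/10 - 1/10 * 26/5 = 59/50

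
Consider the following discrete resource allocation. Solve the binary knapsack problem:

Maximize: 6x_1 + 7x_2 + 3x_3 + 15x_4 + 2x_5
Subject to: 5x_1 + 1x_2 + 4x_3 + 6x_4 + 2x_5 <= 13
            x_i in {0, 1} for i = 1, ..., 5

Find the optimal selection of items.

Items: item 1 (v=6, w=5), item 2 (v=7, w=1), item 3 (v=3, w=4), item 4 (v=15, w=6), item 5 (v=2, w=2)
Capacity: 13
Checking all 32 subsets (w = total weight, v = total value):
  {}: w = 0, v = 0
  {1}: w = 5, v = 6
  {2}: w = 1, v = 7
  {3}: w = 4, v = 3
  {4}: w = 6, v = 15
  {5}: w = 2, v = 2
  {1, 2}: w = 6, v = 13
  {1, 3}: w = 9, v = 9
  {1, 4}: w = 11, v = 21
  {1, 5}: w = 7, v = 8
  {2, 3}: w = 5, v = 10
  {2, 4}: w = 7, v = 22
  {2, 5}: w = 3, v = 9
  {3, 4}: w = 10, v = 18
  {3, 5}: w = 6, v = 5
  {4, 5}: w = 8, v = 17
  {1, 2, 3}: w = 10, v = 16
  {1, 2, 4}: w = 12, v = 28
  {1, 2, 5}: w = 8, v = 15
  {1, 3, 4}: w = 15 > 13, infeasible
  {1, 3, 5}: w = 11, v = 11
  {1, 4, 5}: w = 13, v = 23
  {2, 3, 4}: w = 11, v = 25
  {2, 3, 5}: w = 7, v = 12
  {2, 4, 5}: w = 9, v = 24
  {3, 4, 5}: w = 12, v = 20
  {1, 2, 3, 4}: w = 16 > 13, infeasible
  {1, 2, 3, 5}: w = 12, v = 18
  {1, 2, 4, 5}: w = 14 > 13, infeasible
  {1, 3, 4, 5}: w = 17 > 13, infeasible
  {2, 3, 4, 5}: w = 13, v = 27
  {1, 2, 3, 4, 5}: w = 18 > 13, infeasible
Best feasible subset: items [1, 2, 4]
Total weight: 12 <= 13, total value: 28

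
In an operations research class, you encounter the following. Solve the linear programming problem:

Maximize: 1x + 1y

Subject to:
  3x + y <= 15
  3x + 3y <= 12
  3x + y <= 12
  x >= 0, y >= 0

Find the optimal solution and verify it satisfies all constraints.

Feasible vertices: (0, 0), (0, 4), (4, 0)
Objective 1x + 1y at each vertex:
  (0, 0): 0
  (0, 4): 4
  (4, 0): 4
Maximum is 4 at (0, 4).
Verify constraints at (x, y) = (0, 4):
  3*0 + 1*4 = 4 <= 15
  3*0 + 3*4 = 12 <= 12 (active)
  3*0 + 1*4 = 4 <= 12
  x = 0 >= 0, y = 4 >= 0. All constraints satisfied.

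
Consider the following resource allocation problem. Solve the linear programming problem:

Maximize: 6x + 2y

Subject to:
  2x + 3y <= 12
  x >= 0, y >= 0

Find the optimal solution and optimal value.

The feasible region has vertices at [(0, 0), (6, 0), (0, 4)].
Checking objective 6x + 2y at each vertex:
  (0, 0): 6*0 + 2*0 = 0
  (6, 0): 6*6 + 2*0 = 36
  (0, 4): 6*0 + 2*4 = 8
Maximum is 36 at (6, 0).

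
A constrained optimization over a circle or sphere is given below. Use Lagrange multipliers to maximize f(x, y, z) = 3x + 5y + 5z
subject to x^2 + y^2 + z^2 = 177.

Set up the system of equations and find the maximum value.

Lagrange conditions: 3 = 2*lambda*x, 5 = 2*lambda*y, 5 = 2*lambda*z
So x:3 = y:5 = z:5, i.e. x = 3t, y = 5t, z = 5t
Constraint: t^2*(3^2 + 5^2 + 5^2) = 177
  t^2 * 59 = 177  =>  t = sqrt(3)
Maximum = 3*3t + 5*5t + 5*5t = 59*sqrt(3) = sqrt(10443)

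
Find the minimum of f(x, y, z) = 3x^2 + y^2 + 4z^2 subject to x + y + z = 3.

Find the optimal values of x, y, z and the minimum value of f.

Using Lagrange multipliers on f = 3x^2 + y^2 + 4z^2 with constraint x + y + z = 3:
Conditions: 2*3*x = lambda, 2*1*y = lambda, 2*4*z = lambda
So x = lambda/6, y = lambda/2, z = lambda/8
Substituting into constraint: lambda * (19/24) = 3
lambda = 72/19
x = 12/19, y = 36/19, z = 9/19
Minimum value = 108/19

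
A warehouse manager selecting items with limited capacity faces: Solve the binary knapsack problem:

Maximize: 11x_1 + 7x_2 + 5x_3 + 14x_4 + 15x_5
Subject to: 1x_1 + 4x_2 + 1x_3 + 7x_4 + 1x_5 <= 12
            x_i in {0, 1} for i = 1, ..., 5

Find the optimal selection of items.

Items: item 1 (v=11, w=1), item 2 (v=7, w=4), item 3 (v=5, w=1), item 4 (v=14, w=7), item 5 (v=15, w=1)
Capacity: 12
Checking all 32 subsets (w = total weight, v = total value):
  {}: w = 0, v = 0
  {1}: w = 1, v = 11
  {2}: w = 4, v = 7
  {3}: w = 1, v = 5
  {4}: w = 7, v = 14
  {5}: w = 1, v = 15
  {1, 2}: w = 5, v = 18
  {1, 3}: w = 2, v = 16
  {1, 4}: w = 8, v = 25
  {1, 5}: w = 2, v = 26
  {2, 3}: w = 5, v = 12
  {2, 4}: w = 11, v = 21
  {2, 5}: w = 5, v = 22
  {3, 4}: w = 8, v = 19
  {3, 5}: w = 2, v = 20
  {4, 5}: w = 8, v = 29
  {1, 2, 3}: w = 6, v = 23
  {1, 2, 4}: w = 12, v = 32
  {1, 2, 5}: w = 6, v = 33
  {1, 3, 4}: w = 9, v = 30
  {1, 3, 5}: w = 3, v = 31
  {1, 4, 5}: w = 9, v = 40
  {2, 3, 4}: w = 12, v = 26
  {2, 3, 5}: w = 6, v = 27
  {2, 4, 5}: w = 12, v = 36
  {3, 4, 5}: w = 9, v = 34
  {1, 2, 3, 4}: w = 13 > 12, infeasible
  {1, 2, 3, 5}: w = 7, v = 38
  {1, 2, 4, 5}: w = 13 > 12, infeasible
  {1, 3, 4, 5}: w = 10, v = 45
  {2, 3, 4, 5}: w = 13 > 12, infeasible
  {1, 2, 3, 4, 5}: w = 14 > 12, infeasible
Best feasible subset: items [1, 3, 4, 5]
Total weight: 10 <= 12, total value: 45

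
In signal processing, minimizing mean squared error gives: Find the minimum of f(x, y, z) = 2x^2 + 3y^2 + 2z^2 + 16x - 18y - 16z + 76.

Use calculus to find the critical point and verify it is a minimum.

f(x,y,z) = 2x^2 + 3y^2 + 2z^2 + 16x - 18y - 16z + 76
df/dx = 4x + (16) = 0 => x = -4
df/dy = 6y + (-18) = 0 => y = 3
df/dz = 4z + (-16) = 0 => z = 4
f(-4,3,4) = 2*(-4)^2 + 3*(3)^2 + 2*(4)^2 + 16*(-4) + -18*(3) + -16*(4) + 76 = -15
Hessian is diagonal with entries 4, 6, 4 > 0, confirmed minimum.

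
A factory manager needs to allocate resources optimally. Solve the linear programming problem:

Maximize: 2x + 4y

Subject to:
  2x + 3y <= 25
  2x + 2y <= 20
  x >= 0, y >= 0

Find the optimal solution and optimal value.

Feasible vertices: (0, 0), (0, 25/3), (5, 5), (10, 0)
Objective 2x + 4y at each:
  (0, 0): 0
  (0, 25/3): 100/3
  (5, 5): 30
  (10, 0): 20
Maximum is 100/3 at (0, 25/3).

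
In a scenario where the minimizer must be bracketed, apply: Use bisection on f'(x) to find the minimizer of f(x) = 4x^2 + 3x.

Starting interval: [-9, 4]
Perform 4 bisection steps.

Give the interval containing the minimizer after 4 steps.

Finding critical point of f(x) = 4x^2 + 3x using bisection on f'(x) = 8x + 3.
f'(x) = 0 when x = -3/8.
Starting interval: [-9, 4]
Step 1: mid = -5/2, f'(mid) = -17, new interval = [-5/2, 4]
Step 2: mid = 3/4, f'(mid) = 9, new interval = [-5/2, 3/4]
Step 3: mid = -7/8, f'(mid) = -4, new interval = [-7/8, 3/4]
Step 4: mid = -1/16, f'(mid) = 5/2, new interval = [-7/8, -1/16]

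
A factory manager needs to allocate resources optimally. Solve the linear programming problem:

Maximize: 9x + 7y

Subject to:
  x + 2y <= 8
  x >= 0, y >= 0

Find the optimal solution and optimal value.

The feasible region has vertices at [(0, 0), (8, 0), (0, 4)].
Checking objective 9x + 7y at each vertex:
  (0, 0): 9*0 + 7*0 = 0
  (8, 0): 9*8 + 7*0 = 72
  (0, 4): 9*0 + 7*4 = 28
Maximum is 72 at (8, 0).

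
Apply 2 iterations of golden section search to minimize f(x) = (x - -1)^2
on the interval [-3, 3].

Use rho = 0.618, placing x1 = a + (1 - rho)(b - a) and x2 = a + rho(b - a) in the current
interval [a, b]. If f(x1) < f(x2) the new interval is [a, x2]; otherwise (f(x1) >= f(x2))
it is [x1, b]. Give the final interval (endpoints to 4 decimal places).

Golden section search for min of f(x) = (x - -1)^2 on [-3, 3].
Each step: x1 = a + (1 - rho)(b - a), x2 = a + rho(b - a); if f(x1) < f(x2) keep [a, x2], otherwise keep [x1, b].
Step 1: [-3.0000, 3.0000], x1=-0.7080 (f=0.0853), x2=0.7080 (f=2.9173); f(x1) < f(x2) => keep [-3.0000, 0.7080]
Step 2: [-3.0000, 0.7080], x1=-1.5835 (f=0.3405), x2=-0.7085 (f=0.0850); f(x1) > f(x2) => keep [-1.5835, 0.7080]
Final interval: [-1.5835, 0.7080]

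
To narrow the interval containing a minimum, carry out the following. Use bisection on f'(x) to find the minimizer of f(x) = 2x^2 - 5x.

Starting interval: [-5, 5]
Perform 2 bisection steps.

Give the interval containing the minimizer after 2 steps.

Finding critical point of f(x) = 2x^2 - 5x using bisection on f'(x) = 4x + -5.
f'(x) = 0 when x = 5/4.
Starting interval: [-5, 5]
Step 1: mid = 0, f'(mid) = -5, new interval = [0, 5]
Step 2: mid = 5/2, f'(mid) = 5, new interval = [0, 5/2]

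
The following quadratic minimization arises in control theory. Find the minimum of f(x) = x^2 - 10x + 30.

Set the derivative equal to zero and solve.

f(x) = x^2 - 10x + 30
f'(x) = 2x + (-10) = 0
x = 10/2 = 5
f(5) = 5
Since f''(x) = 2 > 0, this is a minimum.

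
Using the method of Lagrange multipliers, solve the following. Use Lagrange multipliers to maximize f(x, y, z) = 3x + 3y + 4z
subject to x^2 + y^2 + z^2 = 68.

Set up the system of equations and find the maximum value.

Lagrange conditions: 3 = 2*lambda*x, 3 = 2*lambda*y, 4 = 2*lambda*z
So x:3 = y:3 = z:4, i.e. x = 3t, y = 3t, z = 4t
Constraint: t^2*(3^2 + 3^2 + 4^2) = 68
  t^2 * 34 = 68  =>  t = sqrt(2)
Maximum = 3*3t + 3*3t + 4*4t = 34*sqrt(2) = sqrt(2312)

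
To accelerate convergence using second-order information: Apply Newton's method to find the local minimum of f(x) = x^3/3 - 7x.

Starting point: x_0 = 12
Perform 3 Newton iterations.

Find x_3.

f(x) = x^3/3 - 7x
f'(x) = x^2 - 7, f''(x) = 2x
Newton update: x_{n+1} = x_n - (x_n^2 - 7)/(2*x_n)
Step 1: x_0 = 12, f'=137, f''=24, x_1 = 151/24
Step 2: x_1 = 151/24, f'=18769/576, f''=151/12, x_2 = 26833/7248
Step 3: x_2 = 26833/7248, f'=352275361/52533504, f''=26833/3624, x_3 = 1087744417/388971168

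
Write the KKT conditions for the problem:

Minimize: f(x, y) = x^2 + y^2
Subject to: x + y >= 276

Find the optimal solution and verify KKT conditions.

KKT conditions for min x^2 + y^2 s.t. x + y >= 276:
Stationarity: 2x = mu, 2y = mu
So x = y = mu/2.
Complementary slackness: mu*(x + y - 276) = 0
Primal feasibility: x + y >= 276; dual feasibility: mu >= 0
If mu = 0 then x = y = 0, but 0 + 0 < 276 is infeasible, so the constraint is active.
Constraint active: x + y = 2*(mu/2) = 276 => mu = 276
x = y = 138, f = 38088
Verify: stationarity 2*138 = 276 = mu; primal 138 + 138 = 276 >= 276; dual mu = 276 >= 0; complementary slackness 276*(276 - 276) = 0. All KKT conditions hold.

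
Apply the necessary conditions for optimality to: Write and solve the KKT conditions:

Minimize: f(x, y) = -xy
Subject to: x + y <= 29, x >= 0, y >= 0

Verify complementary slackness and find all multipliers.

Problem: min -xy s.t. x + y <= 29 (multiplier lambda), x >= 0 (mu_x), y >= 0 (mu_y)
KKT stationarity: -y + lambda - mu_x = 0, -x + lambda - mu_y = 0, with lambda, mu_x, mu_y >= 0
Complementary slackness: lambda*(x + y - 29) = 0, mu_x*x = 0, mu_y*y = 0
If lambda = 0: y = -mu_x <= 0 and x = -mu_y <= 0 force x = y = 0 with f = 0; but x = y = 29/2 is feasible with f = -841/4 < 0, so this is not the minimum. Hence lambda > 0 and x + y = 29.
Try x > 0, y > 0 (so mu_x = mu_y = 0): y = lambda, x = lambda => x = y = lambda
x + y = 29 => 2*lambda = 29 => lambda = 29/2
x* = y* = 29/2 > 0, consistent with mu_x = mu_y = 0.
(Any feasible point with x = 0 or y = 0 has f = 0 > -841/4, so the minimum is not on those boundaries.)
min(-xy) = -841/4 (i.e. max xy = 841/4)
Multipliers: lambda = 29/2, mu_x = 0, mu_y = 0
Complementary slackness: lambda*(x + y - 29) = 29/2*(29/2 + 29/2 - 29) = 0, mu_x*x = 0*29/2 = 0, mu_y*y = 0*29/2 = 0. Satisfied.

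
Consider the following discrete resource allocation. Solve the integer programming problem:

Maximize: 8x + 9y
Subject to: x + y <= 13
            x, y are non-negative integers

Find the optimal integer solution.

Objective: 8x + 9y, constraint: x + y <= 13
Coefficient of y is 9 > coefficient of x is 8, so allocate the entire budget to y.
Optimal: x = 0, y = 13, value = 117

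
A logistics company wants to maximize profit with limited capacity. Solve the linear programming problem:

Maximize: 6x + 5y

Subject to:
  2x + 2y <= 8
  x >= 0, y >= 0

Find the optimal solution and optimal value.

The feasible region has vertices at [(0, 0), (4, 0), (0, 4)].
Checking objective 6x + 5y at each vertex:
  (0, 0): 6*0 + 5*0 = 0
  (4, 0): 6*4 + 5*0 = 24
  (0, 4): 6*0 + 5*4 = 20
Maximum is 24 at (4, 0).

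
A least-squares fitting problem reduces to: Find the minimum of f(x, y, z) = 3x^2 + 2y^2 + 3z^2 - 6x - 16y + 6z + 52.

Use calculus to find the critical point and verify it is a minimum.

f(x,y,z) = 3x^2 + 2y^2 + 3z^2 - 6x - 16y + 6z + 52
df/dx = 6x + (-6) = 0 => x = 1
df/dy = 4y + (-16) = 0 => y = 4
df/dz = 6z + (6) = 0 => z = -1
f(1,4,-1) = 3*(1)^2 + 2*(4)^2 + 3*(-1)^2 + -6*(1) + -16*(4) + 6*(-1) + 52 = 14
Hessian is diagonal with entries 6, 4, 6 > 0, confirmed minimum.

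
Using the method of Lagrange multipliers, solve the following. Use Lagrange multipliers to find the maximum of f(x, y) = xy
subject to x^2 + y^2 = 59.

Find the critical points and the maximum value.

Lagrange conditions: y = 2*lambda*x and x = 2*lambda*y
If x = 0 then y = 0, violating the constraint, so x, y != 0.
Dividing: y/x = x/y => x^2 = y^2 => y = x or y = -x
Constraint: 2x^2 = 59 => x^2 = 59/2 => x = +/-sqrt(59/2)
Critical points: (sqrt(59/2), sqrt(59/2)), (-sqrt(59/2), -sqrt(59/2)), (sqrt(59/2), -sqrt(59/2)), (-sqrt(59/2), sqrt(59/2))
  y = x:  xy = x^2 = 59/2  at (sqrt(59/2), sqrt(59/2)) and (-sqrt(59/2), -sqrt(59/2))
  y = -x: xy = -x^2 = -59/2 at (sqrt(59/2), -sqrt(59/2)) and (-sqrt(59/2), sqrt(59/2))
Maximum xy = 59/2 at (sqrt(59/2), sqrt(59/2)) and (-sqrt(59/2), -sqrt(59/2))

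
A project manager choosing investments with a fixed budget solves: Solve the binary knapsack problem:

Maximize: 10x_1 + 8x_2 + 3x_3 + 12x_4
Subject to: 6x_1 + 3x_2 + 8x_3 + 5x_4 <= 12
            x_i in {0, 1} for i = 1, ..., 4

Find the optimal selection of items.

Items: item 1 (v=10, w=6), item 2 (v=8, w=3), item 3 (v=3, w=8), item 4 (v=12, w=5)
Capacity: 12
Checking all 16 subsets (w = total weight, v = total value):
  {}: w = 0, v = 0
  {1}: w = 6, v = 10
  {2}: w = 3, v = 8
  {3}: w = 8, v = 3
  {4}: w = 5, v = 12
  {1, 2}: w = 9, v = 18
  {1, 3}: w = 14 > 12, infeasible
  {1, 4}: w = 11, v = 22
  {2, 3}: w = 11, v = 11
  {2, 4}: w = 8, v = 20
  {3, 4}: w = 13 > 12, infeasible
  {1, 2, 3}: w = 17 > 12, infeasible
  {1, 2, 4}: w = 14 > 12, infeasible
  {1, 3, 4}: w = 19 > 12, infeasible
  {2, 3, 4}: w = 16 > 12, infeasible
  {1, 2, 3, 4}: w = 22 > 12, infeasible
Best feasible subset: items [1, 4]
Total weight: 11 <= 12, total value: 22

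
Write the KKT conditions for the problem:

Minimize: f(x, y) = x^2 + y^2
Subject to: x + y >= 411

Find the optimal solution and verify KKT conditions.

KKT conditions for min x^2 + y^2 s.t. x + y >= 411:
Stationarity: 2x = mu, 2y = mu
So x = y = mu/2.
Complementary slackness: mu*(x + y - 411) = 0
Primal feasibility: x + y >= 411; dual feasibility: mu >= 0
If mu = 0 then x = y = 0, but 0 + 0 < 411 is infeasible, so the constraint is active.
Constraint active: x + y = 2*(mu/2) = 411 => mu = 411
x = y = 411/2, f = 168921/2
Verify: stationarity 2*(411/2) = 411 = mu; primal 411/2 + 411/2 = 411 >= 411; dual mu = 411 >= 0; complementary slackness 411*(411 - 411) = 0. All KKT conditions hold.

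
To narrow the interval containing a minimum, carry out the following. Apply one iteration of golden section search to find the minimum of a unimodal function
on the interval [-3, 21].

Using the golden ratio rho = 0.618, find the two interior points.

Golden section search on [-3, 21].
Golden ratio rho = 0.618 (approx).
Interior points:
  x_1 = -3 + (1-0.618)*24 = 6.1680
  x_2 = -3 + 0.618*24 = 11.8320
Compare f(x_1) and f(x_2) to determine which subinterval to keep.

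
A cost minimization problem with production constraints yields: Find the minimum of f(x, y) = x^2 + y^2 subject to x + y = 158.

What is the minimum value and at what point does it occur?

Substitute y = 158 - x into f(x,y) = x^2 + y^2:
g(x) = x^2 + (158 - x)^2 = 2x^2 - 316x + 24964
g'(x) = 4x - 316 = 0  =>  x = 79
y = 158 - 79 = 79
Minimum value = 79^2 + 79^2 = 12482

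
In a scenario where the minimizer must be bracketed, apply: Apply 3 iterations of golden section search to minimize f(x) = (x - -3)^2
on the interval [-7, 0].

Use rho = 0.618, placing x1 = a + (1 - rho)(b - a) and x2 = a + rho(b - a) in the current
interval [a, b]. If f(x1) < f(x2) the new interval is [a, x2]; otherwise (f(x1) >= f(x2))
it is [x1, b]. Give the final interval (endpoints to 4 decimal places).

Golden section search for min of f(x) = (x - -3)^2 on [-7, 0].
Each step: x1 = a + (1 - rho)(b - a), x2 = a + rho(b - a); if f(x1) < f(x2) keep [a, x2], otherwise keep [x1, b].
Step 1: [-7.0000, 0.0000], x1=-4.3260 (f=1.7583), x2=-2.6740 (f=0.1063); f(x1) > f(x2) => keep [-4.3260, 0.0000]
Step 2: [-4.3260, 0.0000], x1=-2.6735 (f=0.1066), x2=-1.6525 (f=1.8157); f(x1) < f(x2) => keep [-4.3260, -1.6525]
Step 3: [-4.3260, -1.6525], x1=-3.3047 (f=0.0929), x2=-2.6738 (f=0.1064); f(x1) < f(x2) => keep [-4.3260, -2.6738]
Final interval: [-4.3260, -2.6738]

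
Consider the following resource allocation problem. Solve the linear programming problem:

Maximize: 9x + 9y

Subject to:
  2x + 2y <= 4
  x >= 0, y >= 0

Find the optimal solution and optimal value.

The feasible region has vertices at [(0, 0), (2, 0), (0, 2)].
Checking objective 9x + 9y at each vertex:
  (0, 0): 9*0 + 9*0 = 0
  (2, 0): 9*2 + 9*0 = 18
  (0, 2): 9*0 + 9*2 = 18
Maximum is 18 at (2, 0).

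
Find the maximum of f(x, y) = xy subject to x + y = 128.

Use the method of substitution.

Substitute y = 128 - x into f(x,y) = xy:
g(x) = x(128 - x) = 128x - x^2
g'(x) = 128 - 2x = 0  =>  x = 64
y = 128 - 64 = 64
Maximum value = 64 * 64 = 4096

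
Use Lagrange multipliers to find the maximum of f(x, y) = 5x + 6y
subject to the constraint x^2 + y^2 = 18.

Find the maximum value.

Set up Lagrange conditions: grad f = lambda * grad g
  5 = 2*lambda*x
  6 = 2*lambda*y
From these: x/y = 5/6, so x = 5t, y = 6t for some t.
Substitute into constraint: (5t)^2 + (6t)^2 = 18
  t^2 * 61 = 18
  t = sqrt(18/61)
Maximum = 5*x + 6*y = (5^2 + 6^2)*t = 61 * sqrt(18/61) = sqrt(1098)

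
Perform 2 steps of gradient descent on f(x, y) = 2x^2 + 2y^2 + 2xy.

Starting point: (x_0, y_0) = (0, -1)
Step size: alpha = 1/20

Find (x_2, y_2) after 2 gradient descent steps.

f(x,y) = 2x^2 + 2y^2 + 2xy
grad_x = 4x + 2y, grad_y = 4y + 2x
Step 1: grad = (-2, -4), (1/10, -4/5)
Step 2: grad = (-6/5, -3), (4/25, -13/20)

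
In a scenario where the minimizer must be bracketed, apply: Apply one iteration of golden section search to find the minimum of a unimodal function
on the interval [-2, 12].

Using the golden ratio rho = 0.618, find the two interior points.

Golden section search on [-2, 12].
Golden ratio rho = 0.618 (approx).
Interior points:
  x_1 = -2 + (1-0.618)*14 = 3.3480
  x_2 = -2 + 0.618*14 = 6.6520
Compare f(x_1) and f(x_2) to determine which subinterval to keep.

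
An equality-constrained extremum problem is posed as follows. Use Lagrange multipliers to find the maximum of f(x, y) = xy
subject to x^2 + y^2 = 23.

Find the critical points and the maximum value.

Lagrange conditions: y = 2*lambda*x and x = 2*lambda*y
If x = 0 then y = 0, violating the constraint, so x, y != 0.
Dividing: y/x = x/y => x^2 = y^2 => y = x or y = -x
Constraint: 2x^2 = 23 => x^2 = 23/2 => x = +/-sqrt(23/2)
Critical points: (sqrt(23/2), sqrt(23/2)), (-sqrt(23/2), -sqrt(23/2)), (sqrt(23/2), -sqrt(23/2)), (-sqrt(23/2), sqrt(23/2))
  y = x:  xy = x^2 = 23/2  at (sqrt(23/2), sqrt(23/2)) and (-sqrt(23/2), -sqrt(23/2))
  y = -x: xy = -x^2 = -23/2 at (sqrt(23/2), -sqrt(23/2)) and (-sqrt(23/2), sqrt(23/2))
Maximum xy = 23/2 at (sqrt(23/2), sqrt(23/2)) and (-sqrt(23/2), -sqrt(23/2))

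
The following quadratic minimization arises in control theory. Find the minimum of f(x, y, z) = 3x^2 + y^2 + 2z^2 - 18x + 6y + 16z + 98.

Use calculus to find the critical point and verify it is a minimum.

f(x,y,z) = 3x^2 + y^2 + 2z^2 - 18x + 6y + 16z + 98
df/dx = 6x + (-18) = 0 => x = 3
df/dy = 2y + (6) = 0 => y = -3
df/dz = 4z + (16) = 0 => z = -4
f(3,-3,-4) = 3*(3)^2 + 1*(-3)^2 + 2*(-4)^2 + -18*(3) + 6*(-3) + 16*(-4) + 98 = 30
Hessian is diagonal with entries 6, 2, 4 > 0, confirmed minimum.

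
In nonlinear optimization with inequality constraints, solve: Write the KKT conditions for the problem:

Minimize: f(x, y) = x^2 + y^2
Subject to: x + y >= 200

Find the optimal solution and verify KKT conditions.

KKT conditions for min x^2 + y^2 s.t. x + y >= 200:
Stationarity: 2x = mu, 2y = mu
So x = y = mu/2.
Complementary slackness: mu*(x + y - 200) = 0
Primal feasibility: x + y >= 200; dual feasibility: mu >= 0
If mu = 0 then x = y = 0, but 0 + 0 < 200 is infeasible, so the constraint is active.
Constraint active: x + y = 2*(mu/2) = 200 => mu = 200
x = y = 100, f = 20000
Verify: stationarity 2*100 = 200 = mu; primal 100 + 100 = 200 >= 200; dual mu = 200 >= 0; complementary slackness 200*(200 - 200) = 0. All KKT conditions hold.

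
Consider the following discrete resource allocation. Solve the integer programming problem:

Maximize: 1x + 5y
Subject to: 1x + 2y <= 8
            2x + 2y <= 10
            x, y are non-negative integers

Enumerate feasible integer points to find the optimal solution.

Constraint 1: 1x + 2y <= 8
Constraint 2: 2x + 2y <= 10
Feasible x range (need y >= 0): 0 <= x <= min(8/1, 10/2) => x in {0, ..., 5}.
Enumerate feasible integer points row by row (the coefficient of y is 5 > 0, so for each x the largest feasible y gives the best value):
  x = 0: y <= min((8 - 1*0)/2, (10 - 2*0)/2) => y in {0, ..., 4}; best 1*0 + 5*4 = 20
  x = 1: y <= min((8 - 1*1)/2, (10 - 2*1)/2) => y in {0, ..., 3}; best 1*1 + 5*3 = 16
  x = 2: y <= min((8 - 1*2)/2, (10 - 2*2)/2) => y in {0, ..., 3}; best 1*2 + 5*3 = 17
  x = 3: y <= min((8 - 1*3)/2, (10 - 2*3)/2) => y in {0, ..., 2}; best 1*3 + 5*2 = 13
  x = 4: y <= min((8 - 1*4)/2, (10 - 2*4)/2) => y in {0, ..., 1}; best 1*4 + 5*1 = 9
  x = 5: y <= min((8 - 1*5)/2, (10 - 2*5)/2) => y in {0}; best 1*5 + 5*0 = 5
The maximum 1x + 5y = 20 is achieved at x = 0, y = 4.
Check: 1*0 + 2*4 = 8 <= 8 and 2*0 + 2*4 = 8 <= 10.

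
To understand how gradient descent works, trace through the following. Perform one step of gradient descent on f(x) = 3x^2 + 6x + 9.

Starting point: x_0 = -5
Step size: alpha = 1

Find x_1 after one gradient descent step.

f(x) = 3x^2 + 6x + 9
f'(x) = 6x + 6
f'(-5) = 6*-5 + (6) = -24
x_1 = x_0 - alpha * f'(x_0) = -5 - 1 * -24 = 19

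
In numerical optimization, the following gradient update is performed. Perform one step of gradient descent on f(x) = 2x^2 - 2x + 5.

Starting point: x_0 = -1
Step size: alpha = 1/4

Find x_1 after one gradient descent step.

f(x) = 2x^2 - 2x + 5
f'(x) = 4x - 2
f'(-1) = 4*-1 + (-2) = -6
x_1 = x_0 - alpha * f'(x_0) = -1 - 1/4 * -6 = 1/2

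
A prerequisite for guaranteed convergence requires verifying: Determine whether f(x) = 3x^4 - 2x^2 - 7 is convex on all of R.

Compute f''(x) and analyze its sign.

f(x) = 3x^4 - 2x^2 - 7
f'(x) = 12x^3 + -4x
f''(x) = 36x^2 + -4
f''(0) = -4 < 0, so not convex near x = 0
Therefore, f is not globally convex on R.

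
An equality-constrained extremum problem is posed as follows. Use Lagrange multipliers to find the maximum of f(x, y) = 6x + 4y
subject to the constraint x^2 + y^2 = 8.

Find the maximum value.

Set up Lagrange conditions: grad f = lambda * grad g
  6 = 2*lambda*x
  4 = 2*lambda*y
From these: x/y = 6/4, so x = 6t, y = 4t for some t.
Substitute into constraint: (6t)^2 + (4t)^2 = 8
  t^2 * 52 = 8
  t = sqrt(8/52)
Maximum = 6*x + 4*y = (6^2 + 4^2)*t = 52 * sqrt(8/52) = sqrt(416)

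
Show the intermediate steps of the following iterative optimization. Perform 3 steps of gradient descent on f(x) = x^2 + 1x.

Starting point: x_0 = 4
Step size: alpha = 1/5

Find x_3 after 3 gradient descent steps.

f(x) = x^2 + 1x, f'(x) = 2x + (1)
Step 1: f'(4) = 9, x_1 = 4 - 1/5 * 9 = 11/5
Step 2: f'(11/5) = 27/5, x_2 = 11/5 - 1/5 * 27/5 = 28/25
Step 3: f'(28/25) = 81/25, x_3 = 28/25 - 1/5 * 81/25 = 59/125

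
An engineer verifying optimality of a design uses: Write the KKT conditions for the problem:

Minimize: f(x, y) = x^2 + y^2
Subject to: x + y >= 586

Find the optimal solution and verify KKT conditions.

KKT conditions for min x^2 + y^2 s.t. x + y >= 586:
Stationarity: 2x = mu, 2y = mu
So x = y = mu/2.
Complementary slackness: mu*(x + y - 586) = 0
Primal feasibility: x + y >= 586; dual feasibility: mu >= 0
If mu = 0 then x = y = 0, but 0 + 0 < 586 is infeasible, so the constraint is active.
Constraint active: x + y = 2*(mu/2) = 586 => mu = 586
x = y = 293, f = 171698
Verify: stationarity 2*293 = 586 = mu; primal 293 + 293 = 586 >= 586; dual mu = 586 >= 0; complementary slackness 586*(586 - 586) = 0. All KKT conditions hold.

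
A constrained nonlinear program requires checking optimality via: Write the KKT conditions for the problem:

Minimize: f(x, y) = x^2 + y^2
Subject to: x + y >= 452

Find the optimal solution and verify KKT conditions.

KKT conditions for min x^2 + y^2 s.t. x + y >= 452:
Stationarity: 2x = mu, 2y = mu
So x = y = mu/2.
Complementary slackness: mu*(x + y - 452) = 0
Primal feasibility: x + y >= 452; dual feasibility: mu >= 0
If mu = 0 then x = y = 0, but 0 + 0 < 452 is infeasible, so the constraint is active.
Constraint active: x + y = 2*(mu/2) = 452 => mu = 452
x = y = 226, f = 102152
Verify: stationarity 2*226 = 452 = mu; primal 226 + 226 = 452 >= 452; dual mu = 452 >= 0; complementary slackness 452*(452 - 452) = 0. All KKT conditions hold.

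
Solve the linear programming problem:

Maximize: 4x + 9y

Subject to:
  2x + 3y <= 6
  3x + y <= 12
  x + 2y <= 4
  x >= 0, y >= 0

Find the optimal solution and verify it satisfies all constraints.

Feasible vertices: (0, 0), (0, 2), (3, 0)
Objective 4x + 9y at each vertex:
  (0, 0): 0
  (0, 2): 18
  (3, 0): 12
Maximum is 18 at (0, 2).
Verify constraints at (x, y) = (0, 2):
  2*0 + 3*2 = 6 <= 6 (active)
  3*0 + 1*2 = 2 <= 12
  1*0 + 2*2 = 4 <= 4 (active)
  x = 0 >= 0, y = 2 >= 0. All constraints satisfied.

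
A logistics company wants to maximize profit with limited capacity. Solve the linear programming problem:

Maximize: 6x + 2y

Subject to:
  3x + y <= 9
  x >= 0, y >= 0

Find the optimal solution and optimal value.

The feasible region has vertices at [(0, 0), (3, 0), (0, 9)].
Checking objective 6x + 2y at each vertex:
  (0, 0): 6*0 + 2*0 = 0
  (3, 0): 6*3 + 2*0 = 18
  (0, 9): 6*0 + 2*9 = 18
Maximum is 18 at (3, 0).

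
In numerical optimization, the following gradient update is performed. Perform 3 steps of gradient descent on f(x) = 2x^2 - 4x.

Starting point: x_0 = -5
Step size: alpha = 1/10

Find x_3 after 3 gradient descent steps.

f(x) = 2x^2 - 4x, f'(x) = 4x + (-4)
Step 1: f'(-5) = -24, x_1 = -5 - 1/10 * -24 = -13/5
Step 2: f'(-13/5) = -72/5, x_2 = -13/5 - 1/10 * -72/5 = -29/25
Step 3: f'(-29/25) = -216/25, x_3 = -29/25 - 1/10 * -216/25 = -37/125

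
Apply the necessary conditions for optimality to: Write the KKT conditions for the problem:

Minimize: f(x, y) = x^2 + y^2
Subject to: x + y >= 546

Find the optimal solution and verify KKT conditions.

KKT conditions for min x^2 + y^2 s.t. x + y >= 546:
Stationarity: 2x = mu, 2y = mu
So x = y = mu/2.
Complementary slackness: mu*(x + y - 546) = 0
Primal feasibility: x + y >= 546; dual feasibility: mu >= 0
If mu = 0 then x = y = 0, but 0 + 0 < 546 is infeasible, so the constraint is active.
Constraint active: x + y = 2*(mu/2) = 546 => mu = 546
x = y = 273, f = 149058
Verify: stationarity 2*273 = 546 = mu; primal 273 + 273 = 546 >= 546; dual mu = 546 >= 0; complementary slackness 546*(546 - 546) = 0. All KKT conditions hold.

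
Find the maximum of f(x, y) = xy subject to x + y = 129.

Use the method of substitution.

Substitute y = 129 - x into f(x,y) = xy:
g(x) = x(129 - x) = 129x - x^2
g'(x) = 129 - 2x = 0  =>  x = 129/2
y = 129 - 129/2 = 129/2
Maximum value = (129/2) * (129/2) = 16641/4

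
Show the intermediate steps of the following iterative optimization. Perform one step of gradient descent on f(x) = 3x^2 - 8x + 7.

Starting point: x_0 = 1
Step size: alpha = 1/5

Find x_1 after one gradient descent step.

f(x) = 3x^2 - 8x + 7
f'(x) = 6x - 8
f'(1) = 6*1 + (-8) = -2
x_1 = x_0 - alpha * f'(x_0) = 1 - 1/5 * -2 = 7/5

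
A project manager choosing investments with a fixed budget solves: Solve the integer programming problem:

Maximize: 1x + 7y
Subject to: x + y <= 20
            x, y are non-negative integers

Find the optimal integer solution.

Objective: 1x + 7y, constraint: x + y <= 20
Coefficient of y is 7 > coefficient of x is 1, so allocate the entire budget to y.
Optimal: x = 0, y = 20, value = 140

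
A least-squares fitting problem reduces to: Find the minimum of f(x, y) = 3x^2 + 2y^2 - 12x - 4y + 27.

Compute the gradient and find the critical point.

f(x,y) = 3x^2 + 2y^2 - 12x - 4y + 27
df/dx = 6x + (-12) = 0  =>  x = 2
df/dy = 4y + (-4) = 0  =>  y = 1
f(2, 1) = 3*(2)^2 + 2*(1)^2 + -12*(2) + -4*(1) + 27 = 13
Hessian is diagonal with entries 6, 4 > 0, so this is a minimum.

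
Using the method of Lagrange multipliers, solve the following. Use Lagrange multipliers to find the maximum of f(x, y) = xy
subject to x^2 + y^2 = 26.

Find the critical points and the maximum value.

Lagrange conditions: y = 2*lambda*x and x = 2*lambda*y
If x = 0 then y = 0, violating the constraint, so x, y != 0.
Dividing: y/x = x/y => x^2 = y^2 => y = x or y = -x
Constraint: 2x^2 = 26 => x^2 = 13 => x = +/-sqrt(13)
Critical points: (sqrt(13), sqrt(13)), (-sqrt(13), -sqrt(13)), (sqrt(13), -sqrt(13)), (-sqrt(13), sqrt(13))
  y = x:  xy = x^2 = 13  at (sqrt(13), sqrt(13)) and (-sqrt(13), -sqrt(13))
  y = -x: xy = -x^2 = -13 at (sqrt(13), -sqrt(13)) and (-sqrt(13), sqrt(13))
Maximum xy = 13 at (sqrt(13), sqrt(13)) and (-sqrt(13), -sqrt(13))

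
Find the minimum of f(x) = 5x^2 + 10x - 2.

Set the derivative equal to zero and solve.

f(x) = 5x^2 + 10x - 2
f'(x) = 10x + (10) = 0
x = -10/10 = -1
f(-1) = -7
Since f''(x) = 10 > 0, this is a minimum.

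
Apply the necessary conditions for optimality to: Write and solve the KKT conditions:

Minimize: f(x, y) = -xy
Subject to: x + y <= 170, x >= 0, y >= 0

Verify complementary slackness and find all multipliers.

Problem: min -xy s.t. x + y <= 170 (multiplier lambda), x >= 0 (mu_x), y >= 0 (mu_y)
KKT stationarity: -y + lambda - mu_x = 0, -x + lambda - mu_y = 0, with lambda, mu_x, mu_y >= 0
Complementary slackness: lambda*(x + y - 170) = 0, mu_x*x = 0, mu_y*y = 0
If lambda = 0: y = -mu_x <= 0 and x = -mu_y <= 0 force x = y = 0 with f = 0; but x = y = 85 is feasible with f = -7225 < 0, so this is not the minimum. Hence lambda > 0 and x + y = 170.
Try x > 0, y > 0 (so mu_x = mu_y = 0): y = lambda, x = lambda => x = y = lambda
x + y = 170 => 2*lambda = 170 => lambda = 85
x* = y* = 85 > 0, consistent with mu_x = mu_y = 0.
(Any feasible point with x = 0 or y = 0 has f = 0 > -7225, so the minimum is not on those boundaries.)
min(-xy) = -7225 (i.e. max xy = 7225)
Multipliers: lambda = 85, mu_x = 0, mu_y = 0
Complementary slackness: lambda*(x + y - 170) = 85*(85 + 85 - 170) = 0, mu_x*x = 0*85 = 0, mu_y*y = 0*85 = 0. Satisfied.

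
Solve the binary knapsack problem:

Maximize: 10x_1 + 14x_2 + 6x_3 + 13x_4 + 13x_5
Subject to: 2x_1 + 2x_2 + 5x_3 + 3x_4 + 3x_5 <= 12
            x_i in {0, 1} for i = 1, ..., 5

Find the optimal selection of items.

Items: item 1 (v=10, w=2), item 2 (v=14, w=2), item 3 (v=6, w=5), item 4 (v=13, w=3), item 5 (v=13, w=3)
Capacity: 12
Checking all 32 subsets (w = total weight, v = total value):
  {}: w = 0, v = 0
  {1}: w = 2, v = 10
  {2}: w = 2, v = 14
  {3}: w = 5, v = 6
  {4}: w = 3, v = 13
  {5}: w = 3, v = 13
  {1, 2}: w = 4, v = 24
  {1, 3}: w = 7, v = 16
  {1, 4}: w = 5, v = 23
  {1, 5}: w = 5, v = 23
  {2, 3}: w = 7, v = 20
  {2, 4}: w = 5, v = 27
  {2, 5}: w = 5, v = 27
  {3, 4}: w = 8, v = 19
  {3, 5}: w = 8, v = 19
  {4, 5}: w = 6, v = 26
  {1, 2, 3}: w = 9, v = 30
  {1, 2, 4}: w = 7, v = 37
  {1, 2, 5}: w = 7, v = 37
  {1, 3, 4}: w = 10, v = 29
  {1, 3, 5}: w = 10, v = 29
  {1, 4, 5}: w = 8, v = 36
  {2, 3, 4}: w = 10, v = 33
  {2, 3, 5}: w = 10, v = 33
  {2, 4, 5}: w = 8, v = 40
  {3, 4, 5}: w = 11, v = 32
  {1, 2, 3, 4}: w = 12, v = 43
  {1, 2, 3, 5}: w = 12, v = 43
  {1, 2, 4, 5}: w = 10, v = 50
  {1, 3, 4, 5}: w = 13 > 12, infeasible
  {2, 3, 4, 5}: w = 13 > 12, infeasible
  {1, 2, 3, 4, 5}: w = 15 > 12, infeasible
Best feasible subset: items [1, 2, 4, 5]
Total weight: 10 <= 12, total value: 50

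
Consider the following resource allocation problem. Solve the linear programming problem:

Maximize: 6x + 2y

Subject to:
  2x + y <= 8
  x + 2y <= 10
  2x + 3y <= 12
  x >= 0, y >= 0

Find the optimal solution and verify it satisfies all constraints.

Feasible vertices: (0, 0), (0, 4), (3, 2), (4, 0)
Objective 6x + 2y at each vertex:
  (0, 0): 0
  (0, 4): 8
  (3, 2): 22
  (4, 0): 24
Maximum is 24 at (4, 0).
Verify constraints at (x, y) = (4, 0):
  2*4 + 1*0 = 8 <= 8 (active)
  1*4 + 2*0 = 4 <= 10
  2*4 + 3*0 = 8 <= 12
  x = 4 >= 0, y = 0 >= 0. All constraints satisfied.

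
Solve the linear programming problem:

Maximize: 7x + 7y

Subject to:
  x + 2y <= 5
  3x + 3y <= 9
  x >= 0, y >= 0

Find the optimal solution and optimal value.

Feasible vertices: (0, 0), (0, 5/2), (1, 2), (3, 0)
Objective 7x + 7y at each:
  (0, 0): 0
  (0, 5/2): 35/2
  (1, 2): 21
  (3, 0): 21
Maximum is 21 at (1, 2).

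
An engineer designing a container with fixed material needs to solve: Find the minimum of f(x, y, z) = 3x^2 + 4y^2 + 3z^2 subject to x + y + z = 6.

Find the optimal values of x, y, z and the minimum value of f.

Using Lagrange multipliers on f = 3x^2 + 4y^2 + 3z^2 with constraint x + y + z = 6:
Conditions: 2*3*x = lambda, 2*4*y = lambda, 2*3*z = lambda
So x = lambda/6, y = lambda/8, z = lambda/6
Substituting into constraint: lambda * (11/24) = 6
lambda = 144/11
x = 24/11, y = 18/11, z = 24/11
Minimum value = 432/11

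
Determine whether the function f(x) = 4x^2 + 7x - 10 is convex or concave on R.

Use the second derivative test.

f(x) = 4x^2 + 7x - 10
f'(x) = 8x + 7
f''(x) = 8
Since f''(x) = 8 > 0 for all x, f is convex on R.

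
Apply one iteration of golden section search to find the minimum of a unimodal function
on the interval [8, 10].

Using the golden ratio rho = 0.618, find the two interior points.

Golden section search on [8, 10].
Golden ratio rho = 0.618 (approx).
Interior points:
  x_1 = 8 + (1-0.618)*2 = 8.7640
  x_2 = 8 + 0.618*2 = 9.2360
Compare f(x_1) and f(x_2) to determine which subinterval to keep.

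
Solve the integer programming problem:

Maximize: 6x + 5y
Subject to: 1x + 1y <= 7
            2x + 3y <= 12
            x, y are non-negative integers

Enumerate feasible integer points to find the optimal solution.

Constraint 1: 1x + 1y <= 7
Constraint 2: 2x + 3y <= 12
Feasible x range (need y >= 0): 0 <= x <= min(7/1, 12/2) => x in {0, ..., 6}.
Enumerate feasible integer points row by row (the coefficient of y is 5 > 0, so for each x the largest feasible y gives the best value):
  x = 0: y <= min((7 - 1*0)/1, (12 - 2*0)/3) => y in {0, ..., 4}; best 6*0 + 5*4 = 20
  x = 1: y <= min((7 - 1*1)/1, (12 - 2*1)/3) => y in {0, ..., 3}; best 6*1 + 5*3 = 21
  x = 2: y <= min((7 - 1*2)/1, (12 - 2*2)/3) => y in {0, ..., 2}; best 6*2 + 5*2 = 22
  x = 3: y <= min((7 - 1*3)/1, (12 - 2*3)/3) => y in {0, ..., 2}; best 6*3 + 5*2 = 28
  x = 4: y <= min((7 - 1*4)/1, (12 - 2*4)/3) => y in {0, ..., 1}; best 6*4 + 5*1 = 29
  x = 5: y <= min((7 - 1*5)/1, (12 - 2*5)/3) => y in {0}; best 6*5 + 5*0 = 30
  x = 6: y <= min((7 - 1*6)/1, (12 - 2*6)/3) => y in {0}; best 6*6 + 5*0 = 36
The maximum 6x + 5y = 36 is achieved at x = 6, y = 0.
Check: 1*6 + 1*0 = 6 <= 7 and 2*6 + 3*0 = 12 <= 12.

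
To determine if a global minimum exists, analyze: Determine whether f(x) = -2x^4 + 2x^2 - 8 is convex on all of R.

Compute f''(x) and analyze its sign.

f(x) = -2x^4 + 2x^2 - 8
f'(x) = -8x^3 + 4x
f''(x) = -24x^2 + 4
f''(x) = -24x^2 + 4 -> -inf as |x| -> inf
Therefore, f is not globally convex on R.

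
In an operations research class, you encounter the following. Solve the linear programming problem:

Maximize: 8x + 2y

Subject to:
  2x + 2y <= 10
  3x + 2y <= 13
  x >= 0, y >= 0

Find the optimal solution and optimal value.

Feasible vertices: (0, 0), (0, 5), (3, 2), (13/3, 0)
Objective 8x + 2y at each:
  (0, 0): 0
  (0, 5): 10
  (3, 2): 28
  (13/3, 0): 104/3
Maximum is 104/3 at (13/3, 0).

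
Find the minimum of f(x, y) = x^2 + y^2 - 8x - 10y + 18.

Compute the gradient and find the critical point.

f(x,y) = x^2 + y^2 - 8x - 10y + 18
df/dx = 2x + (-8) = 0  =>  x = 4
df/dy = 2y + (-10) = 0  =>  y = 5
f(4, 5) = 1*(4)^2 + 1*(5)^2 + -8*(4) + -10*(5) + 18 = -23
Hessian is diagonal with entries 2, 2 > 0, so this is a minimum.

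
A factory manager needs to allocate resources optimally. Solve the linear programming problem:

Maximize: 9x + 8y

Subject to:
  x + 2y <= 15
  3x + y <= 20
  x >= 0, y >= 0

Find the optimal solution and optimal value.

Feasible vertices: (0, 0), (0, 15/2), (5, 5), (20/3, 0)
Objective 9x + 8y at each:
  (0, 0): 0
  (0, 15/2): 60
  (5, 5): 85
  (20/3, 0): 60
Maximum is 85 at (5, 5).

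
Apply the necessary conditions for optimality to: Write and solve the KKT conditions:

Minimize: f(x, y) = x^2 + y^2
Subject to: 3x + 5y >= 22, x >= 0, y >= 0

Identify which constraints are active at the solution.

KKT conditions for min x^2 + y^2 s.t. 3x + 5y >= 22, x >= 0, y >= 0:
Stationarity: 2x = mu*3 + mu_x, 2y = mu*5 + mu_y, with mu, mu_x, mu_y >= 0
Complementary slackness: mu*(3x + 5y - 22) = 0, mu_x*x = 0, mu_y*y = 0
(0, 0) is infeasible (3*0 + 5*0 < 22), so if mu = 0 stationarity would force x = mu_x/2 >= 0, y = mu_y/2 >= 0 with mu_x*x = mu_y*y = 0, i.e. x = y = 0: contradiction. Hence mu > 0 and 3x + 5y = 22 is active.
Try x > 0, y > 0 (so mu_x = mu_y = 0): x = 3*mu/2, y = 5*mu/2
Substitute: 3*(3*mu/2) + 5*(5*mu/2) = 22
  mu*34/2 = 22 => mu = 22/17
x* = 33/17 > 0, y* = 55/17 > 0, consistent with mu_x = mu_y = 0.
f is convex and the constraints are linear, so this KKT point is the global minimum.
f* = 242/17
Active constraints: 3x + 5y >= 22 (holds with equality, mu = 22/17 > 0); x >= 0 and y >= 0 are inactive (mu_x = mu_y = 0).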